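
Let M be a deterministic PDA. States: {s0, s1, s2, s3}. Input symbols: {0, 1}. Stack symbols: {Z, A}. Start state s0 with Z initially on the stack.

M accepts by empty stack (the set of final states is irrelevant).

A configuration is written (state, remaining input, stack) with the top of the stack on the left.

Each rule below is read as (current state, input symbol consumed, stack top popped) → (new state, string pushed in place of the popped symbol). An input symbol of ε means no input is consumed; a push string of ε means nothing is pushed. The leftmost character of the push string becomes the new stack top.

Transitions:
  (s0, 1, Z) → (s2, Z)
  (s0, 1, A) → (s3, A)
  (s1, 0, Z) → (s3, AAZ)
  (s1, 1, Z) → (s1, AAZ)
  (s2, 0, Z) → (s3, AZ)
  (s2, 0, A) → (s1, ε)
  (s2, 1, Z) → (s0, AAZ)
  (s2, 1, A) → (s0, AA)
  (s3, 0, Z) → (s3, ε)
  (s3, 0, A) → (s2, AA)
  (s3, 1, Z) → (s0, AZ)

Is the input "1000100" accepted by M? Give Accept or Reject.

Reject

(s0, 1000100, Z)
  read 1, top Z: go to s2, push Z → (s2, 000100, Z)
  read 0, top Z: go to s3, push AZ → (s3, 00100, AZ)
  read 0, top A: go to s2, push AA → (s2, 0100, AAZ)
  read 0, top A: go to s1, push ε → (s1, 100, AZ)
No transition applies at (s1, 100, AZ); input not fully consumed.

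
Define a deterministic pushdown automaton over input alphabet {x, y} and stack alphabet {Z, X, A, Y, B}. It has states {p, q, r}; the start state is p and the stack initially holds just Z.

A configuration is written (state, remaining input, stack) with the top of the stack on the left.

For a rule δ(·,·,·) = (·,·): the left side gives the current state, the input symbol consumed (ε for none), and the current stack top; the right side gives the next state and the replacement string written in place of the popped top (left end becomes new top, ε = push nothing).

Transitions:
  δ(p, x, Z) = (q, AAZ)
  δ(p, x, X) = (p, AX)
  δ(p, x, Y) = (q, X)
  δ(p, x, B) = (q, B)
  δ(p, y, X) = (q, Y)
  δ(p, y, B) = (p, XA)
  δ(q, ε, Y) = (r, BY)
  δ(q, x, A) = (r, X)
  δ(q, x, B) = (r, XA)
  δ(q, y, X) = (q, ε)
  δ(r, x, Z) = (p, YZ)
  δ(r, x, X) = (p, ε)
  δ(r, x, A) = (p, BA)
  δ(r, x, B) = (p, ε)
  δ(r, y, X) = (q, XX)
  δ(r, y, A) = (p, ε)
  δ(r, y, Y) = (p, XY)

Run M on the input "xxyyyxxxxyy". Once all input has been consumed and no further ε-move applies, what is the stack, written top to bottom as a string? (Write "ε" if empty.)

XAZ

(p, xxyyyxxxxyy, Z)
  read x, top Z: go to q, push AAZ → (q, xyyyxxxxyy, AAZ)
  read x, top A: go to r, push X → (r, yyyxxxxyy, XAZ)
  read y, top X: go to q, push XX → (q, yyxxxxyy, XXAZ)
  read y, top X: go to q, push ε → (q, yxxxxyy, XAZ)
  read y, top X: go to q, push ε → (q, xxxxyy, AZ)
  read x, top A: go to r, push X → (r, xxxyy, XZ)
  read x, top X: go to p, push ε → (p, xxyy, Z)
  read x, top Z: go to q, push AAZ → (q, xyy, AAZ)
  read x, top A: go to r, push X → (r, yy, XAZ)
  read y, top X: go to q, push XX → (q, y, XXAZ)
  read y, top X: go to q, push ε → (q, ε, XAZ)
All input consumed in state q with stack XAZ.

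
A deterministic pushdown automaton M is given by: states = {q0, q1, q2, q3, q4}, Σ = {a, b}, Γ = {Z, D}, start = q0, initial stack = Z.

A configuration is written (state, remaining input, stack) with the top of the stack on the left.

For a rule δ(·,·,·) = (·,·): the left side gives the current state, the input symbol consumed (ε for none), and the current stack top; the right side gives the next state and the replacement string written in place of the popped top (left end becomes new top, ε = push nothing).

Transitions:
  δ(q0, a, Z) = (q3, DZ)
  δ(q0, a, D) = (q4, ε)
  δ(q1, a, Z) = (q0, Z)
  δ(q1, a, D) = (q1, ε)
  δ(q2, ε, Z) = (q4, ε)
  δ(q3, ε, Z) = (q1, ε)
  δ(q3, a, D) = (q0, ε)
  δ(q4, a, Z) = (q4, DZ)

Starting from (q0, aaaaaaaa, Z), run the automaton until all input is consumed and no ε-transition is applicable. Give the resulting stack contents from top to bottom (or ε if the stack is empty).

Z

(q0, aaaaaaaa, Z) ⊢ (q3, aaaaaaa, DZ) ⊢ (q0, aaaaaa, Z) ⊢ (q3, aaaaa, DZ) ⊢ (q0, aaaa, Z) ⊢ (q3, aaa, DZ) ⊢ (q0, aa, Z) ⊢ (q3, a, DZ) ⊢ (q0, ε, Z)
All input consumed in state q0 with stack Z.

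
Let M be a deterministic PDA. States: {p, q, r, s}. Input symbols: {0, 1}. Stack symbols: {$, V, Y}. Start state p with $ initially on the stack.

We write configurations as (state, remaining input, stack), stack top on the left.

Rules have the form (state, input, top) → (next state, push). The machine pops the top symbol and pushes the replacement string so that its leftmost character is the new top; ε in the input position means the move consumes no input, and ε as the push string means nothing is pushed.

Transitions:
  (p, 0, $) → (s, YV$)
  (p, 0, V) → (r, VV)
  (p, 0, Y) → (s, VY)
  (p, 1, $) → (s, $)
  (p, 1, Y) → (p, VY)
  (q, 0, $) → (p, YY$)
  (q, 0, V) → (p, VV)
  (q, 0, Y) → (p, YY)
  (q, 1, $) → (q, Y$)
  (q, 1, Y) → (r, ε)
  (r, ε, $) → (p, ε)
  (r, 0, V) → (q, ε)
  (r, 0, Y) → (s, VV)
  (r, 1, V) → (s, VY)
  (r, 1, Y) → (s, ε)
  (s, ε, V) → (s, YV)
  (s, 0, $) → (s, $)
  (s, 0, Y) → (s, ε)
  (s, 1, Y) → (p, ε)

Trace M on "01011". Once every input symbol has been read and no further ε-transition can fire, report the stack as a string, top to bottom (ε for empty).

(p, 01011, $) ⊢ (s, 1011, YV$) ⊢ (p, 011, V$) ⊢ (r, 11, VV$) ⊢ (s, 1, VYV$) ⊢ (s, 1, YVYV$) ⊢ (p, ε, VYV$)
All input consumed in state p with stack VYV$.

VYV$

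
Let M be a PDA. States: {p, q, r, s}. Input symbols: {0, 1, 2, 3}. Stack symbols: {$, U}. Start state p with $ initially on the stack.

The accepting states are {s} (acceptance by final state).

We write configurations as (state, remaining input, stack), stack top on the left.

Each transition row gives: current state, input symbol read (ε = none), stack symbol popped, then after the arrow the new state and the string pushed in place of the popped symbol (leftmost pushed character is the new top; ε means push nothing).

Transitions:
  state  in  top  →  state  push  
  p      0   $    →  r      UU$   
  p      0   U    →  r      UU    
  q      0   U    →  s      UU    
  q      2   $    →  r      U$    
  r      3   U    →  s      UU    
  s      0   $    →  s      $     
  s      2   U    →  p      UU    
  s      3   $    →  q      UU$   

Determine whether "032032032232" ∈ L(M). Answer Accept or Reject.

Reject

No computation consumes all input and reaches a final state.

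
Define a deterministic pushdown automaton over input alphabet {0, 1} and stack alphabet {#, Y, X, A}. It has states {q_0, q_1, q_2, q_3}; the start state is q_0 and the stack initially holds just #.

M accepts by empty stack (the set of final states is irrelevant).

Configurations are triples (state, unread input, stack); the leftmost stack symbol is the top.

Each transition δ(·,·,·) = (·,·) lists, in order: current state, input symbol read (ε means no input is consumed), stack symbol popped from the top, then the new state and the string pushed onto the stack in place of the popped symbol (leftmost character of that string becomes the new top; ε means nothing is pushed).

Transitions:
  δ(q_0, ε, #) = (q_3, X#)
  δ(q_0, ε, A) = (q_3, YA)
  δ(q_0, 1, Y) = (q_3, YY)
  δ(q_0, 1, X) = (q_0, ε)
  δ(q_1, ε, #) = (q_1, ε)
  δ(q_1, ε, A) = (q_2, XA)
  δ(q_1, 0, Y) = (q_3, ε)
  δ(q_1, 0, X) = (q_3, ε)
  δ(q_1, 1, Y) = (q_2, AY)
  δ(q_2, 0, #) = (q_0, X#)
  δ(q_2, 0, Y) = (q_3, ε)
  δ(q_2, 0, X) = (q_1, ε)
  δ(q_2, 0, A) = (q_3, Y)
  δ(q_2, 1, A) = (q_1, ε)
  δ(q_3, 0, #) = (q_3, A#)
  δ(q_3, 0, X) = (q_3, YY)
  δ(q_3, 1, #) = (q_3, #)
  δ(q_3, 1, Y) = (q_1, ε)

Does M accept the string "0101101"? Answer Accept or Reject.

(q_0, 0101101, #)
  ε-move, top #: go to q_3, push X# → (q_3, 0101101, X#)
  read 0, top X: go to q_3, push YY → (q_3, 101101, YY#)
  read 1, top Y: go to q_1, push ε → (q_1, 01101, Y#)
  read 0, top Y: go to q_3, push ε → (q_3, 1101, #)
  read 1, top #: go to q_3, push # → (q_3, 101, #)
  read 1, top #: go to q_3, push # → (q_3, 01, #)
  read 0, top #: go to q_3, push A# → (q_3, 1, A#)
No transition applies at (q_3, 1, A#); input not fully consumed.

Reject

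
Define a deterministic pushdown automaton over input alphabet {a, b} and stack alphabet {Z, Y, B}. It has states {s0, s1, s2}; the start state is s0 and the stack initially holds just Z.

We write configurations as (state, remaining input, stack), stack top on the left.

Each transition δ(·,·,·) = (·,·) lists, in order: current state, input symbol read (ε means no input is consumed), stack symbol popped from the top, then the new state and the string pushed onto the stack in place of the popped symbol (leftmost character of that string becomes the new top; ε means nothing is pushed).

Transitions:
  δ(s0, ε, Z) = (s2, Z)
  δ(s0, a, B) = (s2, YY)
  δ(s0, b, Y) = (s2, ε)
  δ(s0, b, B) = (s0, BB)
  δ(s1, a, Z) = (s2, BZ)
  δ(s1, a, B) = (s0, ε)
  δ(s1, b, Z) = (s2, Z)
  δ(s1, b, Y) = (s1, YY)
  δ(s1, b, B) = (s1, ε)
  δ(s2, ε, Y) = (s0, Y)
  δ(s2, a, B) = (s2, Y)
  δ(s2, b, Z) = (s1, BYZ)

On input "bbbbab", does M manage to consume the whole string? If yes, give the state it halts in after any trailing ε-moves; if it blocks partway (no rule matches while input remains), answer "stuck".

(s0, bbbbab, Z)
  ε-move, top Z: go to s2, push Z → (s2, bbbbab, Z)
  read b, top Z: go to s1, push BYZ → (s1, bbbab, BYZ)
  read b, top B: go to s1, push ε → (s1, bbab, YZ)
  read b, top Y: go to s1, push YY → (s1, bab, YYZ)
  read b, top Y: go to s1, push YY → (s1, ab, YYYZ)
No transition for (s1, a, top Y); M blocks with input ab remaining.

stuck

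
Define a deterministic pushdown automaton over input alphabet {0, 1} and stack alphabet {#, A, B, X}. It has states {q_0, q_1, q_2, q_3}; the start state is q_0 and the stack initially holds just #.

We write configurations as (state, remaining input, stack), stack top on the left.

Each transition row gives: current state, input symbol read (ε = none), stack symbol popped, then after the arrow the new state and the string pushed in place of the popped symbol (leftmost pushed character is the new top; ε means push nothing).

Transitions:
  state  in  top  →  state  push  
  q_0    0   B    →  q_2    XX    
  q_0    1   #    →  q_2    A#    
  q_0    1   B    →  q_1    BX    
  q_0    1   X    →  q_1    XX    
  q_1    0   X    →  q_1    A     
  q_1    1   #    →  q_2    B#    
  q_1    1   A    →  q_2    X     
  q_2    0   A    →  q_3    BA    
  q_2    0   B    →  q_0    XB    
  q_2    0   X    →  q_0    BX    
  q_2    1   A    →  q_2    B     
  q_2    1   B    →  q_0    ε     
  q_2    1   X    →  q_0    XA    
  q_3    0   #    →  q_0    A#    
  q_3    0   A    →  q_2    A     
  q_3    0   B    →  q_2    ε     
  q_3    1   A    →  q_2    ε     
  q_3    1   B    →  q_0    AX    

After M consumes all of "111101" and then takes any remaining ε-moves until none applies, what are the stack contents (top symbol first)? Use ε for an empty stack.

(q_0, 111101, #) ⊢ (q_2, 11101, A#) ⊢ (q_2, 1101, B#) ⊢ (q_0, 101, #) ⊢ (q_2, 01, A#) ⊢ (q_3, 1, BA#) ⊢ (q_0, ε, AXA#)
All input consumed in state q_0 with stack AXA#.

AXA#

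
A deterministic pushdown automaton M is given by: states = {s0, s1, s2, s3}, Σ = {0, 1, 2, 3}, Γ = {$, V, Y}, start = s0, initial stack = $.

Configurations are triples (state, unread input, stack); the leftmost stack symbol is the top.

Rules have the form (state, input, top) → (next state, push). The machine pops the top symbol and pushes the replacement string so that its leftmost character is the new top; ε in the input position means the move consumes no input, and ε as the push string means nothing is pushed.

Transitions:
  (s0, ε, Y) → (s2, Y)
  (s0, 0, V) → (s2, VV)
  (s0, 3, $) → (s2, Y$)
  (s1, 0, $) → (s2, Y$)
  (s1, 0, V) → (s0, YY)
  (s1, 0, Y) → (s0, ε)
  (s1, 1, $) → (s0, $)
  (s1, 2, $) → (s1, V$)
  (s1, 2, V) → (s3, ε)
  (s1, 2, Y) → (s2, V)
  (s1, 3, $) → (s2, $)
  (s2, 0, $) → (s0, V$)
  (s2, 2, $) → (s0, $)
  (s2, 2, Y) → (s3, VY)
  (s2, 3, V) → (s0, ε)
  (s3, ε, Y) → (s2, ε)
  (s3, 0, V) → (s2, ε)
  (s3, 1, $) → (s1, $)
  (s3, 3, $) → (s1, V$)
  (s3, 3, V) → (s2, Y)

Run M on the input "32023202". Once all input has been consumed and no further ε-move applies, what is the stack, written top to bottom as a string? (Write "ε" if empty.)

(s0, 32023202, $)
  read 3, top $: go to s2, push Y$ → (s2, 2023202, Y$)
  read 2, top Y: go to s3, push VY → (s3, 023202, VY$)
  read 0, top V: go to s2, push ε → (s2, 23202, Y$)
  read 2, top Y: go to s3, push VY → (s3, 3202, VY$)
  read 3, top V: go to s2, push Y → (s2, 202, YY$)
  read 2, top Y: go to s3, push VY → (s3, 02, VYY$)
  read 0, top V: go to s2, push ε → (s2, 2, YY$)
  read 2, top Y: go to s3, push VY → (s3, ε, VYY$)
All input consumed in state s3 with stack VYY$.

VYY$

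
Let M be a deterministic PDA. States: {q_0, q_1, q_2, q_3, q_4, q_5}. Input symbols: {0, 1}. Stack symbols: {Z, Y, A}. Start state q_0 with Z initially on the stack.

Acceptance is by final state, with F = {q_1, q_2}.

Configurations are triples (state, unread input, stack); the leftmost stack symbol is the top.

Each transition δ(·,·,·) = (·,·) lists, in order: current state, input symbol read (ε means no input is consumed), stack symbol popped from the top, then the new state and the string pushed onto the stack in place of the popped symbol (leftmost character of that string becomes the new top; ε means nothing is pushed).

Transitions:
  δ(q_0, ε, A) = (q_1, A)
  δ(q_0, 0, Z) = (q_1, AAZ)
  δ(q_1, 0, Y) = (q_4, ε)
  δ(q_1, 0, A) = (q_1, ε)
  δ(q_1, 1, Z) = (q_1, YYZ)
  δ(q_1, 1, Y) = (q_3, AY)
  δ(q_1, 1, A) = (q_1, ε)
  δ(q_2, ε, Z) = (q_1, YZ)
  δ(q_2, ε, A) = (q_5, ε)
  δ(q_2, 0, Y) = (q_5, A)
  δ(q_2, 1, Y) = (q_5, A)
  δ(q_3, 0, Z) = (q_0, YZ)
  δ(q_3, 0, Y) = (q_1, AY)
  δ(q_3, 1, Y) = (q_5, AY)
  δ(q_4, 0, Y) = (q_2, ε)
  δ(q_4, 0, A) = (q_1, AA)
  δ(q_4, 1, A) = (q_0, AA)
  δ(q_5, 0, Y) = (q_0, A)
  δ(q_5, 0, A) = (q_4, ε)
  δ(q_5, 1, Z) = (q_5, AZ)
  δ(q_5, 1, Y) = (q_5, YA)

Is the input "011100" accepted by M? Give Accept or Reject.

Accept

(q_0, 011100, Z)
  read 0, top Z: go to q_1, push AAZ → (q_1, 11100, AAZ)
  read 1, top A: go to q_1, push ε → (q_1, 1100, AZ)
  read 1, top A: go to q_1, push ε → (q_1, 100, Z)
  read 1, top Z: go to q_1, push YYZ → (q_1, 00, YYZ)
  read 0, top Y: go to q_4, push ε → (q_4, 0, YZ)
  read 0, top Y: go to q_2, push ε → (q_2, ε, Z)
All input consumed; state q_2 ∈ F.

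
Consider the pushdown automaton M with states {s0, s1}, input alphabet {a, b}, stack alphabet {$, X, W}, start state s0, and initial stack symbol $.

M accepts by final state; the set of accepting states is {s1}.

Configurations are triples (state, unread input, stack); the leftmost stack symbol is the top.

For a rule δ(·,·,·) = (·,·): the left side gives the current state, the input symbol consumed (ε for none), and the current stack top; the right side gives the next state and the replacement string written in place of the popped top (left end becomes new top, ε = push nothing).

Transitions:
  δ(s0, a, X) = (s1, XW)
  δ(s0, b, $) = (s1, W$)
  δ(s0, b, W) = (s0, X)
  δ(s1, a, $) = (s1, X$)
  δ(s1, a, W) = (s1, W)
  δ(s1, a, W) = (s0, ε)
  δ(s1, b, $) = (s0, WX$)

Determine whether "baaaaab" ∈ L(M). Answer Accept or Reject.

Accept

One accepting computation: (s0, baaaaab, $) ⊢ (s1, aaaaab, W$) ⊢ (s1, aaaab, W$) ⊢ (s1, aaab, W$) ⊢ (s1, aab, W$) ⊢ (s1, ab, W$) ⊢ (s0, b, $) ⊢ (s1, ε, W$)
All input consumed and state s1 ∈ F.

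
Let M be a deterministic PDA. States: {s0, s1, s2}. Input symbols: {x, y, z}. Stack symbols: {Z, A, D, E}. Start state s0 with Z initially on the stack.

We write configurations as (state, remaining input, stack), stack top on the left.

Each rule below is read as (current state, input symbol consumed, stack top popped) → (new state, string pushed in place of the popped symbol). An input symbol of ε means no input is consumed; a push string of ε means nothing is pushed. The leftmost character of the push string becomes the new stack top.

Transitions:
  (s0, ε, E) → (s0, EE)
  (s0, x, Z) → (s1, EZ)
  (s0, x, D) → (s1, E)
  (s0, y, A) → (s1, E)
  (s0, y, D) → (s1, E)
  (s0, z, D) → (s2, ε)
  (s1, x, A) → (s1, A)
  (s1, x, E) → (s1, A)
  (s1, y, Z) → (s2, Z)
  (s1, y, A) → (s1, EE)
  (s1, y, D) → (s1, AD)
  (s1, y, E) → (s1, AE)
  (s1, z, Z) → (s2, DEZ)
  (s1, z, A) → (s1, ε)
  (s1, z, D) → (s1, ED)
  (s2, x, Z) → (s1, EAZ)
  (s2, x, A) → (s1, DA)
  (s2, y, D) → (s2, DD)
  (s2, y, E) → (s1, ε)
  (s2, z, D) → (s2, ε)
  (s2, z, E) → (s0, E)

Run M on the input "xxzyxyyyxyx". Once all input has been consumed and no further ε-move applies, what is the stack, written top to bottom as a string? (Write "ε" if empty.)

AEEEEAZ

(s0, xxzyxyyyxyx, Z)
  read x, top Z: go to s1, push EZ → (s1, xzyxyyyxyx, EZ)
  read x, top E: go to s1, push A → (s1, zyxyyyxyx, AZ)
  read z, top A: go to s1, push ε → (s1, yxyyyxyx, Z)
  read y, top Z: go to s2, push Z → (s2, xyyyxyx, Z)
  read x, top Z: go to s1, push EAZ → (s1, yyyxyx, EAZ)
  read y, top E: go to s1, push AE → (s1, yyxyx, AEAZ)
  read y, top A: go to s1, push EE → (s1, yxyx, EEEAZ)
  read y, top E: go to s1, push AE → (s1, xyx, AEEEAZ)
  read x, top A: go to s1, push A → (s1, yx, AEEEAZ)
  read y, top A: go to s1, push EE → (s1, x, EEEEEAZ)
  read x, top E: go to s1, push A → (s1, ε, AEEEEAZ)
All input consumed in state s1 with stack AEEEEAZ.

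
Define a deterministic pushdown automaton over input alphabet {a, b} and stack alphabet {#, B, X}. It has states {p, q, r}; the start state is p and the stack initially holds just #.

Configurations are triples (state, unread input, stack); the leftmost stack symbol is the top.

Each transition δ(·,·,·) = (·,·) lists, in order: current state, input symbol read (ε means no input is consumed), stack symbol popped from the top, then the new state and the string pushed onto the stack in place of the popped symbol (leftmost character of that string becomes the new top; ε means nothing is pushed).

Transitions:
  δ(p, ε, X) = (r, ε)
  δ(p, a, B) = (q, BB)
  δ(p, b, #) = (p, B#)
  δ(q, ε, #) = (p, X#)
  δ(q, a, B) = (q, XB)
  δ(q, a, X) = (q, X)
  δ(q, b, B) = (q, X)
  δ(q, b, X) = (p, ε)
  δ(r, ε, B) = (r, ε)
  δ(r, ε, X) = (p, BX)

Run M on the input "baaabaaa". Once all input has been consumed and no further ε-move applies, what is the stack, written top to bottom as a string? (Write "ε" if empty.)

XBBB#

(p, baaabaaa, #) ⊢ (p, aaabaaa, B#) ⊢ (q, aabaaa, BB#) ⊢ (q, abaaa, XBB#) ⊢ (q, baaa, XBB#) ⊢ (p, aaa, BB#) ⊢ (q, aa, BBB#) ⊢ (q, a, XBBB#) ⊢ (q, ε, XBBB#)
All input consumed in state q with stack XBBB#.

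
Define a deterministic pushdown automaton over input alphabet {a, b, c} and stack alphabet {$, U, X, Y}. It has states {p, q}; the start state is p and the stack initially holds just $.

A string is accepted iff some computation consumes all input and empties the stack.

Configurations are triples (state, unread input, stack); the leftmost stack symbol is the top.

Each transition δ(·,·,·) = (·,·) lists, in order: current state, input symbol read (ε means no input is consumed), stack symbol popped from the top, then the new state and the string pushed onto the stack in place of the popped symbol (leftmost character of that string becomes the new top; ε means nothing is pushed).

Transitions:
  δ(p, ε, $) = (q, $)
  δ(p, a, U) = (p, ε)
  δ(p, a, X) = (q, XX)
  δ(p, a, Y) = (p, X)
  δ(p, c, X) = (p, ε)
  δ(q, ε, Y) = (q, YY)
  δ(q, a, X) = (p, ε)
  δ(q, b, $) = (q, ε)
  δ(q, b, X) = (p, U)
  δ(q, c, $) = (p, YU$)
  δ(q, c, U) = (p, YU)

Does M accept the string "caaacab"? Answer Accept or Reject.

(p, caaacab, $) ⊢ (q, caaacab, $) ⊢ (p, aaacab, YU$) ⊢ (p, aacab, XU$) ⊢ (q, acab, XXU$) ⊢ (p, cab, XU$) ⊢ (p, ab, U$) ⊢ (p, b, $) ⊢ (q, b, $) ⊢ (q, ε, ε)
All input consumed and the stack is empty.

Accept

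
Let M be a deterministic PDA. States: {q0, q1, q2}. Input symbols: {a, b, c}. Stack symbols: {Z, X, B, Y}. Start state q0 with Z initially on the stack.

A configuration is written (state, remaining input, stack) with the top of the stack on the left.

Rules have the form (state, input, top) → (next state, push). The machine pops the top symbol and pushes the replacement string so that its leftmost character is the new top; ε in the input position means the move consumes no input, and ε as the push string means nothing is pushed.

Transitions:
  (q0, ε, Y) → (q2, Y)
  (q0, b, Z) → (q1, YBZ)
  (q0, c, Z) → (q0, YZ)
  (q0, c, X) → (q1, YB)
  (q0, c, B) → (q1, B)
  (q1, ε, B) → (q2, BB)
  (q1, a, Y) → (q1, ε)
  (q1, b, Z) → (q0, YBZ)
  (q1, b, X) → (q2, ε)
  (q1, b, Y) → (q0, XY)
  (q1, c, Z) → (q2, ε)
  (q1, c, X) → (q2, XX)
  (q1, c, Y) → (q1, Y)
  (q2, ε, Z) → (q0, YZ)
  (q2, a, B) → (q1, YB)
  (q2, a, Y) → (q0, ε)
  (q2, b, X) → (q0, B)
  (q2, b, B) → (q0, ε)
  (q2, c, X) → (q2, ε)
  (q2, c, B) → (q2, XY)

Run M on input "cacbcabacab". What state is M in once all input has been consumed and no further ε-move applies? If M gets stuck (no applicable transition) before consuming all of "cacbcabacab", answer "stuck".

(q0, cacbcabacab, Z)
  read c, top Z: go to q0, push YZ → (q0, acbcabacab, YZ)
  ε-move, top Y: go to q2, push Y → (q2, acbcabacab, YZ)
  read a, top Y: go to q0, push ε → (q0, cbcabacab, Z)
  read c, top Z: go to q0, push YZ → (q0, bcabacab, YZ)
  ε-move, top Y: go to q2, push Y → (q2, bcabacab, YZ)
No transition for (q2, b, top Y); M blocks with input bcabacab remaining.

stuck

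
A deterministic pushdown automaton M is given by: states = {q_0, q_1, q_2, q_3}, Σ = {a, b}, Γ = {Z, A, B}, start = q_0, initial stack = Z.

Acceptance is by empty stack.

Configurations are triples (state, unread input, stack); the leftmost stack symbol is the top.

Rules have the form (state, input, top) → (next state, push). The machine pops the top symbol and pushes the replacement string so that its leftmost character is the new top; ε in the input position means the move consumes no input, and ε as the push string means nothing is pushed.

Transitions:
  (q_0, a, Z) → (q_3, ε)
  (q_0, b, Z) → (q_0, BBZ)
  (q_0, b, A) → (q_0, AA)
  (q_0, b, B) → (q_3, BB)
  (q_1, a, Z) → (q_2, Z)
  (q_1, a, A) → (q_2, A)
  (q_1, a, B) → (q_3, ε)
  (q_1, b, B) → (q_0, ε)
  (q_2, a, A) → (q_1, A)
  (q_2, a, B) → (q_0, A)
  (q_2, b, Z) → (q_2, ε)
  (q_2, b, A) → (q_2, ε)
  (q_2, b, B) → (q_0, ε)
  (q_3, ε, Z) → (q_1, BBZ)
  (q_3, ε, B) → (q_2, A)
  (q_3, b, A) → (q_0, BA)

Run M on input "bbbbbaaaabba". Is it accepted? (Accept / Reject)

Accept

(q_0, bbbbbaaaabba, Z)
  read b, top Z: go to q_0, push BBZ → (q_0, bbbbaaaabba, BBZ)
  read b, top B: go to q_3, push BB → (q_3, bbbaaaabba, BBBZ)
  ε-move, top B: go to q_2, push A → (q_2, bbbaaaabba, ABBZ)
  read b, top A: go to q_2, push ε → (q_2, bbaaaabba, BBZ)
  read b, top B: go to q_0, push ε → (q_0, baaaabba, BZ)
  read b, top B: go to q_3, push BB → (q_3, aaaabba, BBZ)
  ε-move, top B: go to q_2, push A → (q_2, aaaabba, ABZ)
  read a, top A: go to q_1, push A → (q_1, aaabba, ABZ)
  read a, top A: go to q_2, push A → (q_2, aabba, ABZ)
  read a, top A: go to q_1, push A → (q_1, abba, ABZ)
  read a, top A: go to q_2, push A → (q_2, bba, ABZ)
  read b, top A: go to q_2, push ε → (q_2, ba, BZ)
  read b, top B: go to q_0, push ε → (q_0, a, Z)
  read a, top Z: go to q_3, push ε → (q_3, ε, ε)
All input consumed and the stack is empty.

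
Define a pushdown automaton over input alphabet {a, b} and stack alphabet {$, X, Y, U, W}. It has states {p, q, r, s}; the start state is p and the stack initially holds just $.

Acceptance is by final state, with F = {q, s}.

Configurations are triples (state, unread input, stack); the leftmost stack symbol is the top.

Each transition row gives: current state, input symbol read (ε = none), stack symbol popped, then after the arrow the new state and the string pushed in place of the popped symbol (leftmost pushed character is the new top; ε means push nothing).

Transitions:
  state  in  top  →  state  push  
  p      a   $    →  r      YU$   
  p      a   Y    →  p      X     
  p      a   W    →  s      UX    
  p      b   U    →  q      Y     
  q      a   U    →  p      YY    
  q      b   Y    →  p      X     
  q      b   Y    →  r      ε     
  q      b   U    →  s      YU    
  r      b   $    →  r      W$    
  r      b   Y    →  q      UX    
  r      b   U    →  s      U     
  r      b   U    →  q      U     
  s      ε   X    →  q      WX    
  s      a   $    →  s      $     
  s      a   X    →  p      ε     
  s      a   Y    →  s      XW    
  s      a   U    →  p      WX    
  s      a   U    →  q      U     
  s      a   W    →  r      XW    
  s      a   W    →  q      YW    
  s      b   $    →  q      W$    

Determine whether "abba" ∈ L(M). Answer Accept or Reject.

Accept

One accepting computation: (p, abba, $) ⊢ (r, bba, YU$) ⊢ (q, ba, UXU$) ⊢ (s, a, YUXU$) ⊢ (s, ε, XWUXU$)
All input consumed and state s ∈ F.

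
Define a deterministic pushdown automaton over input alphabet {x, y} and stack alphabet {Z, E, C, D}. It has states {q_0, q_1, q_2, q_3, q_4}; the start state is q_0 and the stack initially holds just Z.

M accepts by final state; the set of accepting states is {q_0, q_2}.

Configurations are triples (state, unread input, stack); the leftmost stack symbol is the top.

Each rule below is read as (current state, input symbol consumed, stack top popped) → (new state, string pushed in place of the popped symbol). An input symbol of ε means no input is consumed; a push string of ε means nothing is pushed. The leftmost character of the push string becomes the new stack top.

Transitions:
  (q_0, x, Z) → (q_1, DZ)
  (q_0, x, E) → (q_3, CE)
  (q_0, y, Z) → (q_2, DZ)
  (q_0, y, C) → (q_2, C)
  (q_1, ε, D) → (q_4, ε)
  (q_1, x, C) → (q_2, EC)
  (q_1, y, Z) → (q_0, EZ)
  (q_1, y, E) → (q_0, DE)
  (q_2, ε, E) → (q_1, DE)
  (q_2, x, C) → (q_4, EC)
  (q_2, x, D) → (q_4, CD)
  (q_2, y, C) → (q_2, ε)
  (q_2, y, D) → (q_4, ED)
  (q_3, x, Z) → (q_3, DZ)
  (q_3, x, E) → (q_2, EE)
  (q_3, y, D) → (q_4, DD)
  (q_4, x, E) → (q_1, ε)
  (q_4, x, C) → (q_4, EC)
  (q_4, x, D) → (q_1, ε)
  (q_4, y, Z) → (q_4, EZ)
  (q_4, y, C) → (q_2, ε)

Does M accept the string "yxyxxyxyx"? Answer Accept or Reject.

(q_0, yxyxxyxyx, Z) ⊢ (q_2, xyxxyxyx, DZ) ⊢ (q_4, yxxyxyx, CDZ) ⊢ (q_2, xxyxyx, DZ) ⊢ (q_4, xyxyx, CDZ) ⊢ (q_4, yxyx, ECDZ)
No transition applies at (q_4, yxyx, ECDZ); input not fully consumed.

Reject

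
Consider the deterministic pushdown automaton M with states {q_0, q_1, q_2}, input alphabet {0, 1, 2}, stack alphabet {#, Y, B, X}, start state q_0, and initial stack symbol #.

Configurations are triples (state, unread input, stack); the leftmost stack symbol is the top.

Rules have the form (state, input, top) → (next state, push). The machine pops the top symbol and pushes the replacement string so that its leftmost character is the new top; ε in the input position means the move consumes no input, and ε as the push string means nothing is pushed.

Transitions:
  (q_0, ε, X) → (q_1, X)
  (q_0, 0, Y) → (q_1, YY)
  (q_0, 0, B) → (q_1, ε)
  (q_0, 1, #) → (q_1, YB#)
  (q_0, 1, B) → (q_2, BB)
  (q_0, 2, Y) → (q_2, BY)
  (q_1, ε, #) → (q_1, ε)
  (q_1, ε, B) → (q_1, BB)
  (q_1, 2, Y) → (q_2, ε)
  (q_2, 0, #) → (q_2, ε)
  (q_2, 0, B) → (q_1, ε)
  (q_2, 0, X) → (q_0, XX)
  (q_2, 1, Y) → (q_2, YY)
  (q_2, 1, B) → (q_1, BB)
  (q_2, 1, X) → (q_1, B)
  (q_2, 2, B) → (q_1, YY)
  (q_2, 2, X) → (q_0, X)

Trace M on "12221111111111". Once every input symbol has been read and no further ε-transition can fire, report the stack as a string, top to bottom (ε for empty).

YYYYYYYYYYY#

(q_0, 12221111111111, #) ⊢ (q_1, 2221111111111, YB#) ⊢ (q_2, 221111111111, B#) ⊢ (q_1, 21111111111, YY#) ⊢ (q_2, 1111111111, Y#) ⊢ (q_2, 111111111, YY#) ⊢ (q_2, 11111111, YYY#) ⊢ (q_2, 1111111, YYYY#) ⊢ (q_2, 111111, YYYYY#) ⊢ (q_2, 11111, YYYYYY#) ⊢ (q_2, 1111, YYYYYYY#) ⊢ (q_2, 111, YYYYYYYY#) ⊢ (q_2, 11, YYYYYYYYY#) ⊢ (q_2, 1, YYYYYYYYYY#) ⊢ (q_2, ε, YYYYYYYYYYY#)
All input consumed in state q_2 with stack YYYYYYYYYYY#.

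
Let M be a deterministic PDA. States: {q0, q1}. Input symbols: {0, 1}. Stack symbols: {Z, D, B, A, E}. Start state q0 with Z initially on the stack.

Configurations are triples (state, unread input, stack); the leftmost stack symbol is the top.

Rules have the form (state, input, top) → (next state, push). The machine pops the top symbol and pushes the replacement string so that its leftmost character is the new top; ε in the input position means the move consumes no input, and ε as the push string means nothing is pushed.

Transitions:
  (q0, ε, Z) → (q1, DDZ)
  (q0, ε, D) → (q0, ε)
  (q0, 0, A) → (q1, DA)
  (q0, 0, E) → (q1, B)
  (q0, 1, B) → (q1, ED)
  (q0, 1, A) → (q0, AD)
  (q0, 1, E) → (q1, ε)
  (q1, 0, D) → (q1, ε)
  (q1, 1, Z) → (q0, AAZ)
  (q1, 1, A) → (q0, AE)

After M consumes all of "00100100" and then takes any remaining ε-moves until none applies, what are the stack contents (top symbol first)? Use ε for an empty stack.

AEAZ

(q0, 00100100, Z) ⊢ (q1, 00100100, DDZ) ⊢ (q1, 0100100, DZ) ⊢ (q1, 100100, Z) ⊢ (q0, 00100, AAZ) ⊢ (q1, 0100, DAAZ) ⊢ (q1, 100, AAZ) ⊢ (q0, 00, AEAZ) ⊢ (q1, 0, DAEAZ) ⊢ (q1, ε, AEAZ)
All input consumed in state q1 with stack AEAZ.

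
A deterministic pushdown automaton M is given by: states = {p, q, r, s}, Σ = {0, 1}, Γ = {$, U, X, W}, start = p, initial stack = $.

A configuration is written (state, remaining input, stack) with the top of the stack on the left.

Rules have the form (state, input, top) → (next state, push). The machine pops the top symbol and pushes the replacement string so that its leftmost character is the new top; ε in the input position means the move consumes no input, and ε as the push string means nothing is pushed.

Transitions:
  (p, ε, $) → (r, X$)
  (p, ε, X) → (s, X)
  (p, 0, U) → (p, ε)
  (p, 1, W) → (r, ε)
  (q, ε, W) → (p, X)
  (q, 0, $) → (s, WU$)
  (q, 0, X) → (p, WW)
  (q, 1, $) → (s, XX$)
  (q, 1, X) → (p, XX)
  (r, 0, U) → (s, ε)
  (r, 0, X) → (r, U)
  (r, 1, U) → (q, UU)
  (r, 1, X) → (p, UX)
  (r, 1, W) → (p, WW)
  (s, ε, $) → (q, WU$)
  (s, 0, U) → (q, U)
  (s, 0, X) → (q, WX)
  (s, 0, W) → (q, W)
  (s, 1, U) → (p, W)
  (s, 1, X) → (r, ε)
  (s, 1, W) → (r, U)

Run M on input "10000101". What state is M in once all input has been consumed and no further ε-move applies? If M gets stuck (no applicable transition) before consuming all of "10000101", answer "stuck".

q

(p, 10000101, $) ⊢ (r, 10000101, X$) ⊢ (p, 0000101, UX$) ⊢ (p, 000101, X$) ⊢ (s, 000101, X$) ⊢ (q, 00101, WX$) ⊢ (p, 00101, XX$) ⊢ (s, 00101, XX$) ⊢ (q, 0101, WXX$) ⊢ (p, 0101, XXX$) ⊢ (s, 0101, XXX$) ⊢ (q, 101, WXXX$) ⊢ (p, 101, XXXX$) ⊢ (s, 101, XXXX$) ⊢ (r, 01, XXX$) ⊢ (r, 1, UXX$) ⊢ (q, ε, UUXX$)
All input consumed; M is in state q.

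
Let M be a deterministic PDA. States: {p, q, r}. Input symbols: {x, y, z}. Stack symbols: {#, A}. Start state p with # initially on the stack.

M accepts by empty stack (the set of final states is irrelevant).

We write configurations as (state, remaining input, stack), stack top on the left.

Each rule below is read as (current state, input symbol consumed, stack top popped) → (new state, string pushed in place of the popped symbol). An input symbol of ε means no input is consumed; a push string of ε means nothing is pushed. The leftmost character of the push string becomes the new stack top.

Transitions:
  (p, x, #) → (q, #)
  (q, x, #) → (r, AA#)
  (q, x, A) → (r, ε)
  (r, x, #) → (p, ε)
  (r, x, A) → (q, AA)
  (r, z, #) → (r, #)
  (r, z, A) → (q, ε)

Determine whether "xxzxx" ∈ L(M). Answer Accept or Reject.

(p, xxzxx, #) ⊢ (q, xzxx, #) ⊢ (r, zxx, AA#) ⊢ (q, xx, A#) ⊢ (r, x, #) ⊢ (p, ε, ε)
All input consumed and the stack is empty.

Accept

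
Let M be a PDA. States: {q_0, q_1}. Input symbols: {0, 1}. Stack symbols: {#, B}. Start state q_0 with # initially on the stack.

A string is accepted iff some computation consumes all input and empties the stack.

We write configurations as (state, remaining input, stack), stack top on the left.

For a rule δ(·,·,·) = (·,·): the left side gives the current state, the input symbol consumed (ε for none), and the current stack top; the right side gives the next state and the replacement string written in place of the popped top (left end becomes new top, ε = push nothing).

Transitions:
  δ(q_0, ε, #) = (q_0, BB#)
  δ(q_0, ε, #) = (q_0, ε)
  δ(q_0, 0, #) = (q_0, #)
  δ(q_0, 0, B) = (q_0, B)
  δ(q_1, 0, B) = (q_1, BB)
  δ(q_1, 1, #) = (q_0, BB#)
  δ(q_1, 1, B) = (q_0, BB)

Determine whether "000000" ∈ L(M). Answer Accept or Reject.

Accept

One accepting computation: (q_0, 000000, #) ⊢ (q_0, 00000, #) ⊢ (q_0, 0000, #) ⊢ (q_0, 000, #) ⊢ (q_0, 00, #) ⊢ (q_0, 0, #) ⊢ (q_0, ε, #) ⊢ (q_0, ε, ε)
All input consumed and the stack is empty.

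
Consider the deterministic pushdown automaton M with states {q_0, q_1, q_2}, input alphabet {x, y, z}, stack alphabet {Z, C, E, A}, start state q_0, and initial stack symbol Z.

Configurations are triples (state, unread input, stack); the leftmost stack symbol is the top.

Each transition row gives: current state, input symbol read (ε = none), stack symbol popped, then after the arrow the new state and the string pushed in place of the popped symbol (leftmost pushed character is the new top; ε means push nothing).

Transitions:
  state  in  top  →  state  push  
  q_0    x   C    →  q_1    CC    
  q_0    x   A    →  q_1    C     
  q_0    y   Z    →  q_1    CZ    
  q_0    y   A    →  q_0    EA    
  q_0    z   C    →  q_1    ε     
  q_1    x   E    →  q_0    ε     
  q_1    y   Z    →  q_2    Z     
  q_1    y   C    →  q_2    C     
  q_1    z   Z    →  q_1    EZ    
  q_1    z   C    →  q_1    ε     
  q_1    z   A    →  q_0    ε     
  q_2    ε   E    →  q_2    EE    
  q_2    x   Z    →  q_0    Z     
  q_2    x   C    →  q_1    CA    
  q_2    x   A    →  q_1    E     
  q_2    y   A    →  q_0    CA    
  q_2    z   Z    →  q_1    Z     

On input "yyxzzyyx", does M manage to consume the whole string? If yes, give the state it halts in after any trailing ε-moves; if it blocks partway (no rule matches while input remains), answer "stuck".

q_1

(q_0, yyxzzyyx, Z)
  read y, top Z: go to q_1, push CZ → (q_1, yxzzyyx, CZ)
  read y, top C: go to q_2, push C → (q_2, xzzyyx, CZ)
  read x, top C: go to q_1, push CA → (q_1, zzyyx, CAZ)
  read z, top C: go to q_1, push ε → (q_1, zyyx, AZ)
  read z, top A: go to q_0, push ε → (q_0, yyx, Z)
  read y, top Z: go to q_1, push CZ → (q_1, yx, CZ)
  read y, top C: go to q_2, push C → (q_2, x, CZ)
  read x, top C: go to q_1, push CA → (q_1, ε, CAZ)
All input consumed; M is in state q_1.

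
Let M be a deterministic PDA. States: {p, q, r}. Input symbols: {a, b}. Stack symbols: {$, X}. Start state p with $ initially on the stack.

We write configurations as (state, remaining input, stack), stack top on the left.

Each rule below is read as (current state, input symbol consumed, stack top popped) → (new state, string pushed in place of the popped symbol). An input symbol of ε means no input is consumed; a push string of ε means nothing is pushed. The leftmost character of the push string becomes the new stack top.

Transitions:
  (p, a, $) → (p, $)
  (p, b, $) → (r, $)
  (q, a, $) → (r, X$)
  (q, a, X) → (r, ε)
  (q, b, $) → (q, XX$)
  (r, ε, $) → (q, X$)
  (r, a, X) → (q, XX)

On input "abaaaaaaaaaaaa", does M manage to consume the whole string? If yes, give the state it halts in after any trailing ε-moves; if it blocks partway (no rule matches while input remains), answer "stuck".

(p, abaaaaaaaaaaaa, $)
  read a, top $: go to p, push $ → (p, baaaaaaaaaaaa, $)
  read b, top $: go to r, push $ → (r, aaaaaaaaaaaa, $)
  ε-move, top $: go to q, push X$ → (q, aaaaaaaaaaaa, X$)
  read a, top X: go to r, push ε → (r, aaaaaaaaaaa, $)
  ε-move, top $: go to q, push X$ → (q, aaaaaaaaaaa, X$)
  read a, top X: go to r, push ε → (r, aaaaaaaaaa, $)
  ε-move, top $: go to q, push X$ → (q, aaaaaaaaaa, X$)
  read a, top X: go to r, push ε → (r, aaaaaaaaa, $)
  ε-move, top $: go to q, push X$ → (q, aaaaaaaaa, X$)
  read a, top X: go to r, push ε → (r, aaaaaaaa, $)
  ε-move, top $: go to q, push X$ → (q, aaaaaaaa, X$)
  read a, top X: go to r, push ε → (r, aaaaaaa, $)
  ε-move, top $: go to q, push X$ → (q, aaaaaaa, X$)
  read a, top X: go to r, push ε → (r, aaaaaa, $)
  ε-move, top $: go to q, push X$ → (q, aaaaaa, X$)
  read a, top X: go to r, push ε → (r, aaaaa, $)
  ε-move, top $: go to q, push X$ → (q, aaaaa, X$)
  read a, top X: go to r, push ε → (r, aaaa, $)
  ε-move, top $: go to q, push X$ → (q, aaaa, X$)
  read a, top X: go to r, push ε → (r, aaa, $)
  ε-move, top $: go to q, push X$ → (q, aaa, X$)
  read a, top X: go to r, push ε → (r, aa, $)
  ε-move, top $: go to q, push X$ → (q, aa, X$)
  read a, top X: go to r, push ε → (r, a, $)
  ε-move, top $: go to q, push X$ → (q, a, X$)
  read a, top X: go to r, push ε → (r, ε, $)
  ε-move, top $: go to q, push X$ → (q, ε, X$)
All input consumed; M is in state q.

q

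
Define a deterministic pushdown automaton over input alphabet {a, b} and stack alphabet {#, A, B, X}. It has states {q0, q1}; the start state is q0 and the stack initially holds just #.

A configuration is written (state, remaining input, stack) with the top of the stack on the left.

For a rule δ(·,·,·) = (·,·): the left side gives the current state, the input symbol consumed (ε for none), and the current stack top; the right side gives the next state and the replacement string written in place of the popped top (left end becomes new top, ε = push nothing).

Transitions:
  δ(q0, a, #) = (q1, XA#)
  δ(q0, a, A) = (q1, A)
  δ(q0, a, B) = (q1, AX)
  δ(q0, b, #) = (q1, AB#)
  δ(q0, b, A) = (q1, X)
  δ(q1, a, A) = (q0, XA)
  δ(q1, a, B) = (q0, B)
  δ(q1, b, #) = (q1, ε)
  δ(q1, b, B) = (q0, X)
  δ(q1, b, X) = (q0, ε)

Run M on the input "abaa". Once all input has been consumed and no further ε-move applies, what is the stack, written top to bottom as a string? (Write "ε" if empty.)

XA#

(q0, abaa, #) ⊢ (q1, baa, XA#) ⊢ (q0, aa, A#) ⊢ (q1, a, A#) ⊢ (q0, ε, XA#)
All input consumed in state q0 with stack XA#.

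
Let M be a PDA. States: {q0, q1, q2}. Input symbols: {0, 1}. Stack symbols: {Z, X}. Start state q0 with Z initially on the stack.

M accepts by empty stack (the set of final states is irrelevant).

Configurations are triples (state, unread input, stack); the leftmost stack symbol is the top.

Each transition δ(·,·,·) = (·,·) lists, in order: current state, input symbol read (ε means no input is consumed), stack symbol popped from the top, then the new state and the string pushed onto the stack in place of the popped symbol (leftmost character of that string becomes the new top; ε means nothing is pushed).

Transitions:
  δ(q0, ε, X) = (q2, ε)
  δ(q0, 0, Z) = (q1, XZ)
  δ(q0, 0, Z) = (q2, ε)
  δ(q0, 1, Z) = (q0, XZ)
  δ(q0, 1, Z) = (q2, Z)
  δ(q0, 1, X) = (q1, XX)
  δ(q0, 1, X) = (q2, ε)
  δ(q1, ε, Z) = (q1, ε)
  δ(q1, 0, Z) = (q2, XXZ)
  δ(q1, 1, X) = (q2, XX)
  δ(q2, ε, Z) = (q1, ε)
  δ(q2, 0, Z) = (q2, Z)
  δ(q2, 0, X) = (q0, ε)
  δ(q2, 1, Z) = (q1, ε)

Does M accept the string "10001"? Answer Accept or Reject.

Accept

One accepting computation: (q0, 10001, Z) ⊢ (q2, 0001, Z) ⊢ (q2, 001, Z) ⊢ (q2, 01, Z) ⊢ (q2, 1, Z) ⊢ (q1, ε, ε)
All input consumed and the stack is empty.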